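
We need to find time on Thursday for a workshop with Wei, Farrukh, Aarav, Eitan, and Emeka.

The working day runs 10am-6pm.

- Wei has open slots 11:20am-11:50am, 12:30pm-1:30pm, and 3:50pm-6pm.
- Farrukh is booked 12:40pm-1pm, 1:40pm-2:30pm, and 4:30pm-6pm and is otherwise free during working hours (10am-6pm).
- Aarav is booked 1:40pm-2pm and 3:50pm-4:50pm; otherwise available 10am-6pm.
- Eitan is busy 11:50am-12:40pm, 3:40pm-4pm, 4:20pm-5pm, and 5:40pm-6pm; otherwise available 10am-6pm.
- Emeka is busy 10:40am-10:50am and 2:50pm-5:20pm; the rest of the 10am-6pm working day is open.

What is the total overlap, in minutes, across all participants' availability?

60 minutes

Farrukh free within 10:00–18:00: 10:00–12:40, 13:00–13:40, 14:30–16:30.
Aarav free within 10:00–18:00: 10:00–13:40, 14:00–15:50, 16:50–18:00.
Eitan free within 10:00–18:00: 10:00–11:50, 12:40–15:40, 16:00–16:20, 17:00–17:40.
Emeka free within 10:00–18:00: 10:00–10:40, 10:50–14:50, 17:20–18:00.
Wei ∩ Farrukh: 11:20–11:50, 12:30–12:40, 13:00–13:30, 15:50–16:30.
Wei ∩ Farrukh ∩ Aarav: 11:20–11:50, 12:30–12:40, 13:00–13:30.
Wei ∩ Farrukh ∩ Aarav ∩ Eitan: 11:20–11:50, 13:00–13:30.
Wei ∩ Farrukh ∩ Aarav ∩ Eitan ∩ Emeka: 11:20–11:50, 13:00–13:30.
Total common minutes: 30 + 30 = 60.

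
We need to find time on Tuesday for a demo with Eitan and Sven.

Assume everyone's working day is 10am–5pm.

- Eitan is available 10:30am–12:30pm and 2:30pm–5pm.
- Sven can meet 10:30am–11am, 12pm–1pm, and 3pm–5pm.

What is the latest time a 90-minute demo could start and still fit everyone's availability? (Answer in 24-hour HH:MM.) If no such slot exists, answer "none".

Eitan ∩ Sven: 10:30–11:00, 12:00–12:30, 15:00–17:00.
Windows ≥ 90 min: 15:00–17:00.
Latest start in the last window 15:00–17:00 is 17:00 − 90 min = 15:30.

15:30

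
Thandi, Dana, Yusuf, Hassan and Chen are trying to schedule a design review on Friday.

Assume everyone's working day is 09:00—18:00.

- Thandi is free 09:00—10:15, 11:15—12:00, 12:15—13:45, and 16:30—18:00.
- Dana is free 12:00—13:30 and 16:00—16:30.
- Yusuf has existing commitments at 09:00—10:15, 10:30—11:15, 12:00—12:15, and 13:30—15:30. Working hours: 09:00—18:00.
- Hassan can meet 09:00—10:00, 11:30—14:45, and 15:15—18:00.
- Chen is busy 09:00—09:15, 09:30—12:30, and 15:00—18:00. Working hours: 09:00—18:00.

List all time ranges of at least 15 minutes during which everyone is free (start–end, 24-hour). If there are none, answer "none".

Yusuf free within 09:00–18:00: 10:15–10:30, 11:15–12:00, 12:15–13:30, 15:30–18:00.
Chen free within 09:00–18:00: 09:15–09:30, 12:30–15:00.
Thandi ∩ Dana: 12:15–13:30.
Thandi ∩ Dana ∩ Yusuf: 12:15–13:30.
Thandi ∩ Dana ∩ Yusuf ∩ Hassan: 12:15–13:30.
Thandi ∩ Dana ∩ Yusuf ∩ Hassan ∩ Chen: 12:30–13:30.
Windows ≥ 15 min: 12:30–13:30.

12:30–13:30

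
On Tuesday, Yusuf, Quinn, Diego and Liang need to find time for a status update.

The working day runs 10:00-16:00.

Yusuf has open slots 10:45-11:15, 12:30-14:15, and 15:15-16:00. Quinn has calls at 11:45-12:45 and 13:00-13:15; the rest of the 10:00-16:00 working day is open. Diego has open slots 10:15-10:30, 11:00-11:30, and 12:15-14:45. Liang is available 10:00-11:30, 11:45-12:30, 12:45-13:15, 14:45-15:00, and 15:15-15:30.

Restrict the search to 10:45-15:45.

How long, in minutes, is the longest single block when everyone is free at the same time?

15 minutes

Quinn free within 10:00–16:00: 10:00–11:45, 12:45–13:00, 13:15–16:00.
Yusuf ∩ Quinn: 10:45–11:15, 12:45–13:00, 13:15–14:15, 15:15–16:00.
Yusuf ∩ Quinn ∩ Diego: 11:00–11:15, 12:45–13:00, 13:15–14:15.
Yusuf ∩ Quinn ∩ Diego ∩ Liang: 11:00–11:15, 12:45–13:00.
Restricted to 10:45–15:45: 11:00–11:15, 12:45–13:00.
Common window lengths: 15, 15 min; longest is 15.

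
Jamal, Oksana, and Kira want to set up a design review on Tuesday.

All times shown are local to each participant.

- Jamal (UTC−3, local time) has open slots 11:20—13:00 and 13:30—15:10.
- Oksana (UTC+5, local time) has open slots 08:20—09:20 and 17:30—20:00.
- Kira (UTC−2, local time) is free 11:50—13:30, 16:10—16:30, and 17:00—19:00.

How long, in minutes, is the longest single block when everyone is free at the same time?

Jamal → UTC: 14:20–16:00, 16:30–18:10.
Oksana → UTC: 03:20–04:20, 12:30–15:00.
Kira → UTC: 13:50–15:30, 18:10–18:30, 19:00–21:00.
Jamal ∩ Oksana: 14:20–15:00.
Jamal ∩ Oksana ∩ Kira: 14:20–15:00.
Single common window of 40 minutes.

40 minutes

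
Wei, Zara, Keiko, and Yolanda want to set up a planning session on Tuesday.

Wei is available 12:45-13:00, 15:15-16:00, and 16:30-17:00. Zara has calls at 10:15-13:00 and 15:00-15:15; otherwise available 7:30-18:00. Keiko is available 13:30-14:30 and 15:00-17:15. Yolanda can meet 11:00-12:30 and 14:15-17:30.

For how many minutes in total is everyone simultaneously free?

Zara free within 07:30–18:00: 07:30–10:15, 13:00–15:00, 15:15–18:00.
Wei ∩ Zara: 15:15–16:00, 16:30–17:00.
Wei ∩ Zara ∩ Keiko: 15:15–16:00, 16:30–17:00.
Wei ∩ Zara ∩ Keiko ∩ Yolanda: 15:15–16:00, 16:30–17:00.
Total common minutes: 45 + 30 = 75.

75 minutes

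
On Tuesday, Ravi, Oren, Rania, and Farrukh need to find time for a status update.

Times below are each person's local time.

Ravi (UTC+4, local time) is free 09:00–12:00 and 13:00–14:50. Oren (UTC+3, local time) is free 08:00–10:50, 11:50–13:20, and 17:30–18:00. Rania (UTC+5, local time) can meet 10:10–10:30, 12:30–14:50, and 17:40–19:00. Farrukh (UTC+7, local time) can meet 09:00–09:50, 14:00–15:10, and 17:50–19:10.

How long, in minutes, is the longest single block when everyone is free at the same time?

20 minutes

Ravi → UTC: 05:00–08:00, 09:00–10:50.
Oren → UTC: 05:00–07:50, 08:50–10:20, 14:30–15:00.
Rania → UTC: 05:10–05:30, 07:30–09:50, 12:40–14:00.
Farrukh → UTC: 02:00–02:50, 07:00–08:10, 10:50–12:10.
Ravi ∩ Oren: 05:00–07:50, 09:00–10:20.
Ravi ∩ Oren ∩ Rania: 05:10–05:30, 07:30–07:50, 09:00–09:50.
Ravi ∩ Oren ∩ Rania ∩ Farrukh: 07:30–07:50.
Single common window of 20 minutes.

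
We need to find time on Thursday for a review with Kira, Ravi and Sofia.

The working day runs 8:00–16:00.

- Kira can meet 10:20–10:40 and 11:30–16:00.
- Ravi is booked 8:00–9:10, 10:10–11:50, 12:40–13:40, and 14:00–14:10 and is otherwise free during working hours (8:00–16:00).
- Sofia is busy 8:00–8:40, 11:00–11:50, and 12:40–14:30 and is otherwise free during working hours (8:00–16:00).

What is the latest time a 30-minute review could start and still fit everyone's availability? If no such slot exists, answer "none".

15:30

Ravi free within 08:00–16:00: 09:10–10:10, 11:50–12:40, 13:40–14:00, 14:10–16:00.
Sofia free within 08:00–16:00: 08:40–11:00, 11:50–12:40, 14:30–16:00.
Kira ∩ Ravi: 11:50–12:40, 13:40–14:00, 14:10–16:00.
Kira ∩ Ravi ∩ Sofia: 11:50–12:40, 14:30–16:00.
Windows ≥ 30 min: 11:50–12:40, 14:30–16:00.
Latest start in the last window 14:30–16:00 is 16:00 − 30 min = 15:30.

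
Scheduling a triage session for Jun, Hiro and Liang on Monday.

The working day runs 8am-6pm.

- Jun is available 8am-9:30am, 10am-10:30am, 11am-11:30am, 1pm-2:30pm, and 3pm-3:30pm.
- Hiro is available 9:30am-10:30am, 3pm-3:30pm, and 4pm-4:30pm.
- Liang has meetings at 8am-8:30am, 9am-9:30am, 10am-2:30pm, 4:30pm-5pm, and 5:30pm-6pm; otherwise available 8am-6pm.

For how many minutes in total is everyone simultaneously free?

Liang free within 08:00–18:00: 08:30–09:00, 09:30–10:00, 14:30–16:30, 17:00–17:30.
Jun ∩ Hiro: 10:00–10:30, 15:00–15:30.
Jun ∩ Hiro ∩ Liang: 15:00–15:30.
Total common minutes: 30.

30 minutes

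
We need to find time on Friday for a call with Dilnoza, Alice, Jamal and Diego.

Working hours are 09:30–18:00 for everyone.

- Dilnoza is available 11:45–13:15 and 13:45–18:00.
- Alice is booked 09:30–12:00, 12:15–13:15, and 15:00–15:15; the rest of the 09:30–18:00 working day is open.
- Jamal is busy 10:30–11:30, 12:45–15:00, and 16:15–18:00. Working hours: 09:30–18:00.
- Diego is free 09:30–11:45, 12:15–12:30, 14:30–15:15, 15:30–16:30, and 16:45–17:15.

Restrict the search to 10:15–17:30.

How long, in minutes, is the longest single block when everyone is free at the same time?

45 minutes

Alice free within 09:30–18:00: 12:00–12:15, 13:15–15:00, 15:15–18:00.
Jamal free within 09:30–18:00: 09:30–10:30, 11:30–12:45, 15:00–16:15.
Dilnoza ∩ Alice: 12:00–12:15, 13:45–15:00, 15:15–18:00.
Dilnoza ∩ Alice ∩ Jamal: 12:00–12:15, 15:15–16:15.
Dilnoza ∩ Alice ∩ Jamal ∩ Diego: 15:30–16:15.
Restricted to 10:15–17:30: 15:30–16:15.
Single common window of 45 minutes.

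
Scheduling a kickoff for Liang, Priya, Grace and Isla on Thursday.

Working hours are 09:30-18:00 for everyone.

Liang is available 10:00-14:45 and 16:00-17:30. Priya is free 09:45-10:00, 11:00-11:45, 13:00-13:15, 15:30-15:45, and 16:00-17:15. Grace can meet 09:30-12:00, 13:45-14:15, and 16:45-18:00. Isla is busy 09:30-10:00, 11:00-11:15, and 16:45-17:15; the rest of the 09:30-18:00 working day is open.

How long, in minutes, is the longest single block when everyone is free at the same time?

Isla free within 09:30–18:00: 10:00–11:00, 11:15–16:45, 17:15–18:00.
Liang ∩ Priya: 11:00–11:45, 13:00–13:15, 16:00–17:15.
Liang ∩ Priya ∩ Grace: 11:00–11:45, 16:45–17:15.
Liang ∩ Priya ∩ Grace ∩ Isla: 11:15–11:45.
Single common window of 30 minutes.

30 minutes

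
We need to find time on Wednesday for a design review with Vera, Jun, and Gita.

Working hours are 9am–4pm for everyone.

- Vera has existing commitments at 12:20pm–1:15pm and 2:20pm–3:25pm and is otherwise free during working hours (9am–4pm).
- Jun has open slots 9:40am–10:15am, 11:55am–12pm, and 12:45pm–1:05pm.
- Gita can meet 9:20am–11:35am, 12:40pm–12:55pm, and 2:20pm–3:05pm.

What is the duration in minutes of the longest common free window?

Vera free within 09:00–16:00: 09:00–12:20, 13:15–14:20, 15:25–16:00.
Vera ∩ Jun: 09:40–10:15, 11:55–12:00.
Vera ∩ Jun ∩ Gita: 09:40–10:15.
Single common window of 35 minutes.

35 minutes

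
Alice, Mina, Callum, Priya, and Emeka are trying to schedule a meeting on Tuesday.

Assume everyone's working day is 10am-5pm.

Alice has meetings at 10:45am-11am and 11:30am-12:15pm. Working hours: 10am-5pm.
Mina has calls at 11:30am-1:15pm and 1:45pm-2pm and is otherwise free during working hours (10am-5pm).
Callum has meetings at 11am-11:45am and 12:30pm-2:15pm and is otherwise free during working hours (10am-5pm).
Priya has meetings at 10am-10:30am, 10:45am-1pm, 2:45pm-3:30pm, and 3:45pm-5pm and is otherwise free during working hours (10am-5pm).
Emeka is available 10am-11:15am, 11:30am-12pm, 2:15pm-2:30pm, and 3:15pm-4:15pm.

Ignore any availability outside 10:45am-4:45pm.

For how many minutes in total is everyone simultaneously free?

30 minutes

Alice free within 10:00–17:00: 10:00–10:45, 11:00–11:30, 12:15–17:00.
Mina free within 10:00–17:00: 10:00–11:30, 13:15–13:45, 14:00–17:00.
Callum free within 10:00–17:00: 10:00–11:00, 11:45–12:30, 14:15–17:00.
Priya free within 10:00–17:00: 10:30–10:45, 13:00–14:45, 15:30–15:45.
Alice ∩ Mina: 10:00–10:45, 11:00–11:30, 13:15–13:45, 14:00–17:00.
Alice ∩ Mina ∩ Callum: 10:00–10:45, 14:15–17:00.
Alice ∩ Mina ∩ Callum ∩ Priya: 10:30–10:45, 14:15–14:45, 15:30–15:45.
Alice ∩ Mina ∩ Callum ∩ Priya ∩ Emeka: 10:30–10:45, 14:15–14:30, 15:30–15:45.
Restricted to 10:45–16:45: 14:15–14:30, 15:30–15:45.
Total common minutes: 15 + 15 = 30.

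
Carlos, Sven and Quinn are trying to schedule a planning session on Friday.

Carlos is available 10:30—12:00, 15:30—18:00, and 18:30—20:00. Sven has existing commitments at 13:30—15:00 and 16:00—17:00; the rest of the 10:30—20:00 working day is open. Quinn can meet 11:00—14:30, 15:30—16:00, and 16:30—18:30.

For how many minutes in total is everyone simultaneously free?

150 minutes

Sven free within 10:30–20:00: 10:30–13:30, 15:00–16:00, 17:00–20:00.
Carlos ∩ Sven: 10:30–12:00, 15:30–16:00, 17:00–18:00, 18:30–20:00.
Carlos ∩ Sven ∩ Quinn: 11:00–12:00, 15:30–16:00, 17:00–18:00.
Total common minutes: 60 + 30 + 60 = 150.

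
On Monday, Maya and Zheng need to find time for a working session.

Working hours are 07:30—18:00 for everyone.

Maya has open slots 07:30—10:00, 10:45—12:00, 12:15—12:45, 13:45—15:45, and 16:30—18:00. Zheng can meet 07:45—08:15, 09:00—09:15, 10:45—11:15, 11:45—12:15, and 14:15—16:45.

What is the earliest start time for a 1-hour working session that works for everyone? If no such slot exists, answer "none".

14:15

Maya ∩ Zheng: 07:45–08:15, 09:00–09:15, 10:45–11:15, 11:45–12:00, 14:15–15:45, 16:30–16:45.
Windows ≥ 60 min: 14:15–15:45.
Earliest such window starts at 14:15.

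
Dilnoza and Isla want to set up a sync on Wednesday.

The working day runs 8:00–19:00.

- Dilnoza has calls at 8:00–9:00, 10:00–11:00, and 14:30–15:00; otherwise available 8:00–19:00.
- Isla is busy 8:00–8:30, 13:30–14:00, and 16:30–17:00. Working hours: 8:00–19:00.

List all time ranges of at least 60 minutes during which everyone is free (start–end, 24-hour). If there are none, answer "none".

09:00–10:00, 11:00–13:30, 15:00–16:30, 17:00–19:00

Dilnoza free within 08:00–19:00: 09:00–10:00, 11:00–14:30, 15:00–19:00.
Isla free within 08:00–19:00: 08:30–13:30, 14:00–16:30, 17:00–19:00.
Dilnoza ∩ Isla: 09:00–10:00, 11:00–13:30, 14:00–14:30, 15:00–16:30, 17:00–19:00.
Windows ≥ 60 min: 09:00–10:00, 11:00–13:30, 15:00–16:30, 17:00–19:00.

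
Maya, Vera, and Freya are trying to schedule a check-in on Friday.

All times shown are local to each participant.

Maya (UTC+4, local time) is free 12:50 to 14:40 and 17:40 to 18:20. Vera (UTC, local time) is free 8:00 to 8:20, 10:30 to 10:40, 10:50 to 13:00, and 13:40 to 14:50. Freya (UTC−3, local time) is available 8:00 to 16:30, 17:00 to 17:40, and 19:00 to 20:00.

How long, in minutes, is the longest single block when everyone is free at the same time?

40 minutes

Maya → UTC: 08:50–10:40, 13:40–14:20.
Vera → UTC: 08:00–08:20, 10:30–10:40, 10:50–13:00, 13:40–14:50.
Freya → UTC: 11:00–19:30, 20:00–20:40, 22:00–23:00.
Maya ∩ Vera: 10:30–10:40, 13:40–14:20.
Maya ∩ Vera ∩ Freya: 13:40–14:20.
Single common window of 40 minutes.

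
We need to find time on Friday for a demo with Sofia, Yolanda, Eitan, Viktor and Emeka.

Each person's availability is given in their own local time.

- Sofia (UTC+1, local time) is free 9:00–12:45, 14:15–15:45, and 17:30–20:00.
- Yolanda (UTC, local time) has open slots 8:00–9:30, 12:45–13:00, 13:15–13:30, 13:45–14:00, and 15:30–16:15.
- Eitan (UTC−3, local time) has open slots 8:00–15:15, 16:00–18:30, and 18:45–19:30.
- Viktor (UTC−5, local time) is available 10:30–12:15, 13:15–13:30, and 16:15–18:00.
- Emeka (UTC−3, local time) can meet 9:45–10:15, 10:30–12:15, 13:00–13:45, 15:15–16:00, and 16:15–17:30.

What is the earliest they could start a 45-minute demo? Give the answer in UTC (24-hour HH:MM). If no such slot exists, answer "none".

none

Sofia → UTC: 08:00–11:45, 13:15–14:45, 16:30–19:00.
Yolanda → UTC: 08:00–09:30, 12:45–13:00, 13:15–13:30, 13:45–14:00, 15:30–16:15.
Eitan → UTC: 11:00–18:15, 19:00–21:30, 21:45–22:30.
Viktor → UTC: 15:30–17:15, 18:15–18:30, 21:15–23:00.
Emeka → UTC: 12:45–13:15, 13:30–15:15, 16:00–16:45, 18:15–19:00, 19:15–20:30.
Sofia ∩ Yolanda: 08:00–09:30, 13:15–13:30, 13:45–14:00.
Sofia ∩ Yolanda ∩ Eitan: 13:15–13:30, 13:45–14:00.
Sofia ∩ Yolanda ∩ Eitan ∩ Viktor: (none).
Sofia ∩ Yolanda ∩ Eitan ∩ Viktor ∩ Emeka: (none).
Windows ≥ 45 min: (none).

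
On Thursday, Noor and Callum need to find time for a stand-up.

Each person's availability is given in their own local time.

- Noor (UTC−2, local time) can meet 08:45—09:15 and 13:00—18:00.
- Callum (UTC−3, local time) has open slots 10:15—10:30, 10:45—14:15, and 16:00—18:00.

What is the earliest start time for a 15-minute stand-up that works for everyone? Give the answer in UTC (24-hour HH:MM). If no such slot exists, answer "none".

Noor → UTC: 10:45–11:15, 15:00–20:00.
Callum → UTC: 13:15–13:30, 13:45–17:15, 19:00–21:00.
Noor ∩ Callum: 15:00–17:15, 19:00–20:00.
Windows ≥ 15 min: 15:00–17:15, 19:00–20:00.
Earliest such window starts at 15:00.

15:00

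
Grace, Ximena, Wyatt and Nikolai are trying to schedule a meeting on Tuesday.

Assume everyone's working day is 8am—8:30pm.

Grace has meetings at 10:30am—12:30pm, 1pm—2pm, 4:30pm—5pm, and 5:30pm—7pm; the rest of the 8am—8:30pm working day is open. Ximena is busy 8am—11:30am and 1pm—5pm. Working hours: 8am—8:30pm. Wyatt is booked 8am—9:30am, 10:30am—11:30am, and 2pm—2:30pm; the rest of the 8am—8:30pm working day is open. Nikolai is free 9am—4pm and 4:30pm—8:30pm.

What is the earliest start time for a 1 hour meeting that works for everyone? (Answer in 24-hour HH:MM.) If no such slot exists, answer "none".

19:00

Grace free within 08:00–20:30: 08:00–10:30, 12:30–13:00, 14:00–16:30, 17:00–17:30, 19:00–20:30.
Ximena free within 08:00–20:30: 11:30–13:00, 17:00–20:30.
Wyatt free within 08:00–20:30: 09:30–10:30, 11:30–14:00, 14:30–20:30.
Grace ∩ Ximena: 12:30–13:00, 17:00–17:30, 19:00–20:30.
Grace ∩ Ximena ∩ Wyatt: 12:30–13:00, 17:00–17:30, 19:00–20:30.
Grace ∩ Ximena ∩ Wyatt ∩ Nikolai: 12:30–13:00, 17:00–17:30, 19:00–20:30.
Windows ≥ 60 min: 19:00–20:30.
Earliest such window starts at 19:00.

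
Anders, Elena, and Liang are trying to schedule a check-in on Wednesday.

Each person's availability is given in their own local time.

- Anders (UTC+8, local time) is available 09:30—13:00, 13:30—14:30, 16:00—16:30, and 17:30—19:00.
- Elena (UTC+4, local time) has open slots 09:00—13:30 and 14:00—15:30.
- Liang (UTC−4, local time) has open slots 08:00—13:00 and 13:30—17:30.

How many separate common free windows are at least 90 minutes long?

0

Anders → UTC: 01:30–05:00, 05:30–06:30, 08:00–08:30, 09:30–11:00.
Elena → UTC: 05:00–09:30, 10:00–11:30.
Liang → UTC: 12:00–17:00, 17:30–21:30.
Anders ∩ Elena: 05:30–06:30, 08:00–08:30, 10:00–11:00.
Anders ∩ Elena ∩ Liang: (none).
Windows ≥ 90 min: (none).
That's 0 windows.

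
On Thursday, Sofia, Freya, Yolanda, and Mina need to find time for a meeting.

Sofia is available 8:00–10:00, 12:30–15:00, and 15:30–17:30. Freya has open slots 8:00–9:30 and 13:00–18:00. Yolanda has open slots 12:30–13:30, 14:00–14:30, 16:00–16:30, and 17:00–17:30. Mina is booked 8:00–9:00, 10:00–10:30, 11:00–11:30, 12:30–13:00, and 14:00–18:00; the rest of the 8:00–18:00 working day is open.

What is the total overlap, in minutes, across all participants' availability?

Mina free within 08:00–18:00: 09:00–10:00, 10:30–11:00, 11:30–12:30, 13:00–14:00.
Sofia ∩ Freya: 08:00–09:30, 13:00–15:00, 15:30–17:30.
Sofia ∩ Freya ∩ Yolanda: 13:00–13:30, 14:00–14:30, 16:00–16:30, 17:00–17:30.
Sofia ∩ Freya ∩ Yolanda ∩ Mina: 13:00–13:30.
Total common minutes: 30.

30 minutes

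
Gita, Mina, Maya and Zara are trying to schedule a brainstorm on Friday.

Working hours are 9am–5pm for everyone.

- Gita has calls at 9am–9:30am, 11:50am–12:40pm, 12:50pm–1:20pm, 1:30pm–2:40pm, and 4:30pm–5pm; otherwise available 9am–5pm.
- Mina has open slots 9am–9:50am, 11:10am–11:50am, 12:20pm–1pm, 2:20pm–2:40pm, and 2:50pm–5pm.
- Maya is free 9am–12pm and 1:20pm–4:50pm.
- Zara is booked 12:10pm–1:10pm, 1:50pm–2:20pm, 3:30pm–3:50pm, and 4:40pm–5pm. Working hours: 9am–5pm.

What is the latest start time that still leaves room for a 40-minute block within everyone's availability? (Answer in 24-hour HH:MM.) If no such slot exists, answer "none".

Gita free within 09:00–17:00: 09:30–11:50, 12:40–12:50, 13:20–13:30, 14:40–16:30.
Zara free within 09:00–17:00: 09:00–12:10, 13:10–13:50, 14:20–15:30, 15:50–16:40.
Gita ∩ Mina: 09:30–09:50, 11:10–11:50, 12:40–12:50, 14:50–16:30.
Gita ∩ Mina ∩ Maya: 09:30–09:50, 11:10–11:50, 14:50–16:30.
Gita ∩ Mina ∩ Maya ∩ Zara: 09:30–09:50, 11:10–11:50, 14:50–15:30, 15:50–16:30.
Windows ≥ 40 min: 11:10–11:50, 14:50–15:30, 15:50–16:30.
Latest start in the last window 15:50–16:30 is 16:30 − 40 min = 15:50.

15:50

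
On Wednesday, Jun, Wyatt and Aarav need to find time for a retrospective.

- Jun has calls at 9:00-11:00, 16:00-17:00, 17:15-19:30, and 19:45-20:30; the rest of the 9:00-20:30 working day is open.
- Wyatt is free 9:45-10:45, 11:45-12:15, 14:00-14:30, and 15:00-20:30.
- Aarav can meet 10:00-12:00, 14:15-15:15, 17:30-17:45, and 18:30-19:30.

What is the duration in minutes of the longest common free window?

15 minutes

Jun free within 09:00–20:30: 11:00–16:00, 17:00–17:15, 19:30–19:45.
Jun ∩ Wyatt: 11:45–12:15, 14:00–14:30, 15:00–16:00, 17:00–17:15, 19:30–19:45.
Jun ∩ Wyatt ∩ Aarav: 11:45–12:00, 14:15–14:30, 15:00–15:15.
Common window lengths: 15, 15, 15 min; longest is 15.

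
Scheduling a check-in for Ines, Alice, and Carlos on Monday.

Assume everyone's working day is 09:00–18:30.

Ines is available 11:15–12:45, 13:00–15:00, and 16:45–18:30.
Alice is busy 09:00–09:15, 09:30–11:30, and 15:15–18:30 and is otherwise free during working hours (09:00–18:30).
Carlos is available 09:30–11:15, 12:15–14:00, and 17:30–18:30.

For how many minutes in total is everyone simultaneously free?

Alice free within 09:00–18:30: 09:15–09:30, 11:30–15:15.
Ines ∩ Alice: 11:30–12:45, 13:00–15:00.
Ines ∩ Alice ∩ Carlos: 12:15–12:45, 13:00–14:00.
Total common minutes: 30 + 60 = 90.

90 minutes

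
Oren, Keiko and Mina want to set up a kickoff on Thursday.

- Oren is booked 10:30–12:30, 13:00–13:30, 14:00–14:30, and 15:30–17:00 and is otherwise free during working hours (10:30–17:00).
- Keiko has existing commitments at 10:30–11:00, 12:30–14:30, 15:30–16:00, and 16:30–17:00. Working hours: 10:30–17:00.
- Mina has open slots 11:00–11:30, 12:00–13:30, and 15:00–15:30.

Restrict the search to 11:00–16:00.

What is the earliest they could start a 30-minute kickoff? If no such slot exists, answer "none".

Oren free within 10:30–17:00: 12:30–13:00, 13:30–14:00, 14:30–15:30.
Keiko free within 10:30–17:00: 11:00–12:30, 14:30–15:30, 16:00–16:30.
Oren ∩ Keiko: 14:30–15:30.
Oren ∩ Keiko ∩ Mina: 15:00–15:30.
Restricted to 11:00–16:00: 15:00–15:30.
Windows ≥ 30 min: 15:00–15:30.
Earliest such window starts at 15:00.

15:00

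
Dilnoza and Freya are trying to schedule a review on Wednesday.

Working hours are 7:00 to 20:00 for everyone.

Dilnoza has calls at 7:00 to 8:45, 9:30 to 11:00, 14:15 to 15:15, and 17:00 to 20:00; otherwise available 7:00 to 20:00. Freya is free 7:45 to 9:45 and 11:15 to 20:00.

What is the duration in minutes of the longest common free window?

Dilnoza free within 07:00–20:00: 08:45–09:30, 11:00–14:15, 15:15–17:00.
Dilnoza ∩ Freya: 08:45–09:30, 11:15–14:15, 15:15–17:00.
Common window lengths: 45, 180, 105 min; longest is 180.

180 minutes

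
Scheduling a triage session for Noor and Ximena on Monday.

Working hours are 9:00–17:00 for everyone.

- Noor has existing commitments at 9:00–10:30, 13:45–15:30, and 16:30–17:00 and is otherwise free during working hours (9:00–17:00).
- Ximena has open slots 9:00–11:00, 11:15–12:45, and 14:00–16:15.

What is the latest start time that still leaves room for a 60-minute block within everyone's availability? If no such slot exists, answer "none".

Noor free within 09:00–17:00: 10:30–13:45, 15:30–16:30.
Noor ∩ Ximena: 10:30–11:00, 11:15–12:45, 15:30–16:15.
Windows ≥ 60 min: 11:15–12:45.
Latest start in the last window 11:15–12:45 is 12:45 − 60 min = 11:45.

11:45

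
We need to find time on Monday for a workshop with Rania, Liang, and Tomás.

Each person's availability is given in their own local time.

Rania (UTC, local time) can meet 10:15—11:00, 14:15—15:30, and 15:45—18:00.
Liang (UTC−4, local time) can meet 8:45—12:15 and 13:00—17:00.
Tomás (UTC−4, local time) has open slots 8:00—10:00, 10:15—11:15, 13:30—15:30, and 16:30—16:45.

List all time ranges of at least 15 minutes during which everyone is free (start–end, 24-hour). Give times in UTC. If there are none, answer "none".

14:15–15:15, 17:30–18:00

Rania → UTC: 10:15–11:00, 14:15–15:30, 15:45–18:00.
Liang → UTC: 12:45–16:15, 17:00–21:00.
Tomás → UTC: 12:00–14:00, 14:15–15:15, 17:30–19:30, 20:30–20:45.
Rania ∩ Liang: 14:15–15:30, 15:45–16:15, 17:00–18:00.
Rania ∩ Liang ∩ Tomás: 14:15–15:15, 17:30–18:00.
Windows ≥ 15 min: 14:15–15:15, 17:30–18:00.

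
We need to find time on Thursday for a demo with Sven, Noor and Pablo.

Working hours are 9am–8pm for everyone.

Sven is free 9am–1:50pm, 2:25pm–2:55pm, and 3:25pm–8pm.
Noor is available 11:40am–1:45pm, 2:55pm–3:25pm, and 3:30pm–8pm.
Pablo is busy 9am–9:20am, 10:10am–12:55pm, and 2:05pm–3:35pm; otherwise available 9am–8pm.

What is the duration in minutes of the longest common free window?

265 minutes

Pablo free within 09:00–20:00: 09:20–10:10, 12:55–14:05, 15:35–20:00.
Sven ∩ Noor: 11:40–13:45, 15:30–20:00.
Sven ∩ Noor ∩ Pablo: 12:55–13:45, 15:35–20:00.
Common window lengths: 50, 265 min; longest is 265.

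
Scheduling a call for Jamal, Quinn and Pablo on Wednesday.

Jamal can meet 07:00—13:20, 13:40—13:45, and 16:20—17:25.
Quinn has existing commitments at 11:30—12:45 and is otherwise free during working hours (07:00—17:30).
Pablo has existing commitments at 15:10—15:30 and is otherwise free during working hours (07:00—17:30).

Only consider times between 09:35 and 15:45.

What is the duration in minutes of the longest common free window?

115 minutes

Quinn free within 07:00–17:30: 07:00–11:30, 12:45–17:30.
Pablo free within 07:00–17:30: 07:00–15:10, 15:30–17:30.
Jamal ∩ Quinn: 07:00–11:30, 12:45–13:20, 13:40–13:45, 16:20–17:25.
Jamal ∩ Quinn ∩ Pablo: 07:00–11:30, 12:45–13:20, 13:40–13:45, 16:20–17:25.
Restricted to 09:35–15:45: 09:35–11:30, 12:45–13:20, 13:40–13:45.
Common window lengths: 115, 35, 5 min; longest is 115.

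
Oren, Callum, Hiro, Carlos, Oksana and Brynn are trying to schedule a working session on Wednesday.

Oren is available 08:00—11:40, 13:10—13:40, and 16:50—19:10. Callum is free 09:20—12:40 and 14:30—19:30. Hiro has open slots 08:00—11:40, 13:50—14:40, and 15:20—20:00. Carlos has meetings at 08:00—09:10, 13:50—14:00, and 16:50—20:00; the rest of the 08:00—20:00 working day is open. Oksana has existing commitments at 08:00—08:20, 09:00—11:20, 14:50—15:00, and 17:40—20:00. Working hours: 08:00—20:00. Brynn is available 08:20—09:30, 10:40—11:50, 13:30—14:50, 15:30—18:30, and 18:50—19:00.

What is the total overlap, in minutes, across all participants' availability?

20 minutes

Carlos free within 08:00–20:00: 09:10–13:50, 14:00–16:50.
Oksana free within 08:00–20:00: 08:20–09:00, 11:20–14:50, 15:00–17:40.
Oren ∩ Callum: 09:20–11:40, 16:50–19:10.
Oren ∩ Callum ∩ Hiro: 09:20–11:40, 16:50–19:10.
Oren ∩ Callum ∩ Hiro ∩ Carlos: 09:20–11:40.
Oren ∩ Callum ∩ Hiro ∩ Carlos ∩ Oksana: 11:20–11:40.
Oren ∩ Callum ∩ Hiro ∩ Carlos ∩ Oksana ∩ Brynn: 11:20–11:40.
Total common minutes: 20.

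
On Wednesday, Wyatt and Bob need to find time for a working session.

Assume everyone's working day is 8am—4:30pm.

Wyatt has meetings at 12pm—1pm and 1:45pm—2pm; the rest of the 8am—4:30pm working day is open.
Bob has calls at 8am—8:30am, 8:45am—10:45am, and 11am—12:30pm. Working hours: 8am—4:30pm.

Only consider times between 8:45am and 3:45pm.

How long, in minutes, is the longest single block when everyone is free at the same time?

105 minutes

Wyatt free within 08:00–16:30: 08:00–12:00, 13:00–13:45, 14:00–16:30.
Bob free within 08:00–16:30: 08:30–08:45, 10:45–11:00, 12:30–16:30.
Wyatt ∩ Bob: 08:30–08:45, 10:45–11:00, 13:00–13:45, 14:00–16:30.
Restricted to 08:45–15:45: 10:45–11:00, 13:00–13:45, 14:00–15:45.
Common window lengths: 15, 45, 105 min; longest is 105.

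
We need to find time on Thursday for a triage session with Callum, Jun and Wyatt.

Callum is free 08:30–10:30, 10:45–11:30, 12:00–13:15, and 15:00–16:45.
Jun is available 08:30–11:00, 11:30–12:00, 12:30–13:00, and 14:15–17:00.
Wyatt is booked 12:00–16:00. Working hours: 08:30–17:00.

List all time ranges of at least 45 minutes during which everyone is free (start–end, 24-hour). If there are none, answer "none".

08:30–10:30, 16:00–16:45

Wyatt free within 08:30–17:00: 08:30–12:00, 16:00–17:00.
Callum ∩ Jun: 08:30–10:30, 10:45–11:00, 12:30–13:00, 15:00–16:45.
Callum ∩ Jun ∩ Wyatt: 08:30–10:30, 10:45–11:00, 16:00–16:45.
Windows ≥ 45 min: 08:30–10:30, 16:00–16:45.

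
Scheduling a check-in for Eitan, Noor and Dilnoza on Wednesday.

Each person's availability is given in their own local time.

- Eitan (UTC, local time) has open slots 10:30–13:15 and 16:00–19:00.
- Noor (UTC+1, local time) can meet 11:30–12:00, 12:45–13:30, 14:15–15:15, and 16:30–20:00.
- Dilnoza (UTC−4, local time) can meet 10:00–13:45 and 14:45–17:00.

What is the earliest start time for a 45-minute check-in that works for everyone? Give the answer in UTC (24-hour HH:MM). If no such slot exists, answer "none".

16:00

Eitan → UTC: 10:30–13:15, 16:00–19:00.
Noor → UTC: 10:30–11:00, 11:45–12:30, 13:15–14:15, 15:30–19:00.
Dilnoza → UTC: 14:00–17:45, 18:45–21:00.
Eitan ∩ Noor: 10:30–11:00, 11:45–12:30, 16:00–19:00.
Eitan ∩ Noor ∩ Dilnoza: 16:00–17:45, 18:45–19:00.
Windows ≥ 45 min: 16:00–17:45.
Earliest such window starts at 16:00.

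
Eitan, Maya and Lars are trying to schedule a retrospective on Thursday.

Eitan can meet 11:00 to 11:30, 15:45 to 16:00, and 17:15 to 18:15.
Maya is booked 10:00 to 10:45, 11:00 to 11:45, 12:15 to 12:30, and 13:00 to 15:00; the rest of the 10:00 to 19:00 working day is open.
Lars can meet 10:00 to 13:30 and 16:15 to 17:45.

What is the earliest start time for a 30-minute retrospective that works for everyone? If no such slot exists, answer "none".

Maya free within 10:00–19:00: 10:45–11:00, 11:45–12:15, 12:30–13:00, 15:00–19:00.
Eitan ∩ Maya: 15:45–16:00, 17:15–18:15.
Eitan ∩ Maya ∩ Lars: 17:15–17:45.
Windows ≥ 30 min: 17:15–17:45.
Earliest such window starts at 17:15.

17:15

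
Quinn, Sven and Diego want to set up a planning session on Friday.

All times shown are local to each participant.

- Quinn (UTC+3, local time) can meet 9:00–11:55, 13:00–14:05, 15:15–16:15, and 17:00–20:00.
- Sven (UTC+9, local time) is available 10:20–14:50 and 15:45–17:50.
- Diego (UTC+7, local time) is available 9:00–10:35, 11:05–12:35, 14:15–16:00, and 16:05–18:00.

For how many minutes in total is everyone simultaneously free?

95 minutes

Quinn → UTC: 06:00–08:55, 10:00–11:05, 12:15–13:15, 14:00–17:00.
Sven → UTC: 01:20–05:50, 06:45–08:50.
Diego → UTC: 02:00–03:35, 04:05–05:35, 07:15–09:00, 09:05–11:00.
Quinn ∩ Sven: 06:45–08:50.
Quinn ∩ Sven ∩ Diego: 07:15–08:50.
Total common minutes: 95.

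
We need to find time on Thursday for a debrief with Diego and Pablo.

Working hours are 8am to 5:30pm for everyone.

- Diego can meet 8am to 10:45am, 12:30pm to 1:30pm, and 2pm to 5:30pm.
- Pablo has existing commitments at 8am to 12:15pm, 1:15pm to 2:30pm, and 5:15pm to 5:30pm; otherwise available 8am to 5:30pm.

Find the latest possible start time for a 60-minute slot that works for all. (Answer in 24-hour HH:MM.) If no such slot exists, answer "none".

16:15

Pablo free within 08:00–17:30: 12:15–13:15, 14:30–17:15.
Diego ∩ Pablo: 12:30–13:15, 14:30–17:15.
Windows ≥ 60 min: 14:30–17:15.
Latest start in the last window 14:30–17:15 is 17:15 − 60 min = 16:15.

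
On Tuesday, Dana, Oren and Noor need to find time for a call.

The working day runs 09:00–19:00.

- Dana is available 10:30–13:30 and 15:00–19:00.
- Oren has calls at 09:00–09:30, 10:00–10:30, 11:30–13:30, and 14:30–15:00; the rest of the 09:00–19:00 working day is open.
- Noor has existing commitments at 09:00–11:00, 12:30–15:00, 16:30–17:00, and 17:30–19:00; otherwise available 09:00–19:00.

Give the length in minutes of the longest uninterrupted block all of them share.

90 minutes

Oren free within 09:00–19:00: 09:30–10:00, 10:30–11:30, 13:30–14:30, 15:00–19:00.
Noor free within 09:00–19:00: 11:00–12:30, 15:00–16:30, 17:00–17:30.
Dana ∩ Oren: 10:30–11:30, 15:00–19:00.
Dana ∩ Oren ∩ Noor: 11:00–11:30, 15:00–16:30, 17:00–17:30.
Common window lengths: 30, 90, 30 min; longest is 90.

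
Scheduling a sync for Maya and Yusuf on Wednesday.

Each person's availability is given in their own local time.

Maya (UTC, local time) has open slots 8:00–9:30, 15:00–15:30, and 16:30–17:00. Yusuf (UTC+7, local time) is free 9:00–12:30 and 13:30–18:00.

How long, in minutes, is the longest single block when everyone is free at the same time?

Maya → UTC: 08:00–09:30, 15:00–15:30, 16:30–17:00.
Yusuf → UTC: 02:00–05:30, 06:30–11:00.
Maya ∩ Yusuf: 08:00–09:30.
Single common window of 90 minutes.

90 minutes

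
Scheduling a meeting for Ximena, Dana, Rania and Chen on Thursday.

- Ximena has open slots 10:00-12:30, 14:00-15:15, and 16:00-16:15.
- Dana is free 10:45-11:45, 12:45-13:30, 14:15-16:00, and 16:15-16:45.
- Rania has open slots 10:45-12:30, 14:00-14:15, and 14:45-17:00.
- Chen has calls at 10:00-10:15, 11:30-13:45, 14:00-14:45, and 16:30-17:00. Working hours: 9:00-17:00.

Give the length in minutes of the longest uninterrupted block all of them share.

Chen free within 09:00–17:00: 09:00–10:00, 10:15–11:30, 13:45–14:00, 14:45–16:30.
Ximena ∩ Dana: 10:45–11:45, 14:15–15:15.
Ximena ∩ Dana ∩ Rania: 10:45–11:45, 14:45–15:15.
Ximena ∩ Dana ∩ Rania ∩ Chen: 10:45–11:30, 14:45–15:15.
Common window lengths: 45, 30 min; longest is 45.

45 minutes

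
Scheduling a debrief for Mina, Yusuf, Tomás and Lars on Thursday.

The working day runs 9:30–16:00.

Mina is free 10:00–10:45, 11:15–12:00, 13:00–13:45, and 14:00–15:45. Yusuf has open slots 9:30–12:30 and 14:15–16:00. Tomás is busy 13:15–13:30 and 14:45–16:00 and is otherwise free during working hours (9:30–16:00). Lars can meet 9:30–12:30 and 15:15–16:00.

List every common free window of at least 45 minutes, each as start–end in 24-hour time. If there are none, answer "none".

10:00–10:45, 11:15–12:00

Tomás free within 09:30–16:00: 09:30–13:15, 13:30–14:45.
Mina ∩ Yusuf: 10:00–10:45, 11:15–12:00, 14:15–15:45.
Mina ∩ Yusuf ∩ Tomás: 10:00–10:45, 11:15–12:00, 14:15–14:45.
Mina ∩ Yusuf ∩ Tomás ∩ Lars: 10:00–10:45, 11:15–12:00.
Windows ≥ 45 min: 10:00–10:45, 11:15–12:00.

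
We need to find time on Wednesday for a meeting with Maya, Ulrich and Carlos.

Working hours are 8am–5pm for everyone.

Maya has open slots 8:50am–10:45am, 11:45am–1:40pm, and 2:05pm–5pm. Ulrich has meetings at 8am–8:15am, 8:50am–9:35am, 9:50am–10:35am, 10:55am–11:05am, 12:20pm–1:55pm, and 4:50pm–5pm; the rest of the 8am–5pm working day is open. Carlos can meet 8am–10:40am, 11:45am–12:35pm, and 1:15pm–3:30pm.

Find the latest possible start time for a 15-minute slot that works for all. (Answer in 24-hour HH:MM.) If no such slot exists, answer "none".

15:15

Ulrich free within 08:00–17:00: 08:15–08:50, 09:35–09:50, 10:35–10:55, 11:05–12:20, 13:55–16:50.
Maya ∩ Ulrich: 09:35–09:50, 10:35–10:45, 11:45–12:20, 14:05–16:50.
Maya ∩ Ulrich ∩ Carlos: 09:35–09:50, 10:35–10:40, 11:45–12:20, 14:05–15:30.
Windows ≥ 15 min: 09:35–09:50, 11:45–12:20, 14:05–15:30.
Latest start in the last window 14:05–15:30 is 15:30 − 15 min = 15:15.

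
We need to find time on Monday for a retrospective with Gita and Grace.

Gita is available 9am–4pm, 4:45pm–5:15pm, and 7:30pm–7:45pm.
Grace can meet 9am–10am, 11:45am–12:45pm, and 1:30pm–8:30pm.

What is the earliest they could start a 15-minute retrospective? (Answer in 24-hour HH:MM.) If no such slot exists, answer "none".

09:00

Gita ∩ Grace: 09:00–10:00, 11:45–12:45, 13:30–16:00, 16:45–17:15, 19:30–19:45.
Windows ≥ 15 min: 09:00–10:00, 11:45–12:45, 13:30–16:00, 16:45–17:15, 19:30–19:45.
Earliest such window starts at 09:00.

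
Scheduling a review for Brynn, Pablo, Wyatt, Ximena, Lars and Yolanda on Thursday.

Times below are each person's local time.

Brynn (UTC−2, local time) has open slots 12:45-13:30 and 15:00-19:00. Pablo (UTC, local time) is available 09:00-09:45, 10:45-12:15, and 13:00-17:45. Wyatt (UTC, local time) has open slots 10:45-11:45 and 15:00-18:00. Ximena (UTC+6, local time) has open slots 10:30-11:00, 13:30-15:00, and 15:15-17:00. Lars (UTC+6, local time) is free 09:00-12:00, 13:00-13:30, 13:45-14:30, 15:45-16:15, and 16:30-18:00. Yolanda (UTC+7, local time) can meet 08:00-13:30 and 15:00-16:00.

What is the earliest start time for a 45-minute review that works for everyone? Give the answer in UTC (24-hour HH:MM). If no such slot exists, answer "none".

none

Brynn → UTC: 14:45–15:30, 17:00–21:00.
Pablo → UTC: 09:00–09:45, 10:45–12:15, 13:00–17:45.
Wyatt → UTC: 10:45–11:45, 15:00–18:00.
Ximena → UTC: 04:30–05:00, 07:30–09:00, 09:15–11:00.
Lars → UTC: 03:00–06:00, 07:00–07:30, 07:45–08:30, 09:45–10:15, 10:30–12:00.
Yolanda → UTC: 01:00–06:30, 08:00–09:00.
Brynn ∩ Pablo: 14:45–15:30, 17:00–17:45.
Brynn ∩ Pablo ∩ Wyatt: 15:00–15:30, 17:00–17:45.
Brynn ∩ Pablo ∩ Wyatt ∩ Ximena: (none).
Brynn ∩ Pablo ∩ Wyatt ∩ Ximena ∩ Lars: (none).
Brynn ∩ Pablo ∩ Wyatt ∩ Ximena ∩ Lars ∩ Yolanda: (none).
Windows ≥ 45 min: (none).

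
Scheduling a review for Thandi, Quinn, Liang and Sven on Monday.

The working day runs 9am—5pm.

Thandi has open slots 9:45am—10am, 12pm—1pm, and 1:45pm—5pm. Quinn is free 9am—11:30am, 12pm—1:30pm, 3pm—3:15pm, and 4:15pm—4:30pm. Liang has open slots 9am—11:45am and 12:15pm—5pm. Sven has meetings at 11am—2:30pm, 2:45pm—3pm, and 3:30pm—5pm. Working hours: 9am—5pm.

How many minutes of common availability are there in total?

Sven free within 09:00–17:00: 09:00–11:00, 14:30–14:45, 15:00–15:30.
Thandi ∩ Quinn: 09:45–10:00, 12:00–13:00, 15:00–15:15, 16:15–16:30.
Thandi ∩ Quinn ∩ Liang: 09:45–10:00, 12:15–13:00, 15:00–15:15, 16:15–16:30.
Thandi ∩ Quinn ∩ Liang ∩ Sven: 09:45–10:00, 15:00–15:15.
Total common minutes: 15 + 15 = 30.

30 minutes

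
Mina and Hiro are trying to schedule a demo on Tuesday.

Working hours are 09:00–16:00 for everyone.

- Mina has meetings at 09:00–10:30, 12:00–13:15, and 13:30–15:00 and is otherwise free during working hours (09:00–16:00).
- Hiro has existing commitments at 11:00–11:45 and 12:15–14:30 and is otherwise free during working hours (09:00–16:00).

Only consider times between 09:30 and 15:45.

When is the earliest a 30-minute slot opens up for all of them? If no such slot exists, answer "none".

Mina free within 09:00–16:00: 10:30–12:00, 13:15–13:30, 15:00–16:00.
Hiro free within 09:00–16:00: 09:00–11:00, 11:45–12:15, 14:30–16:00.
Mina ∩ Hiro: 10:30–11:00, 11:45–12:00, 15:00–16:00.
Restricted to 09:30–15:45: 10:30–11:00, 11:45–12:00, 15:00–15:45.
Windows ≥ 30 min: 10:30–11:00, 15:00–15:45.
Earliest such window starts at 10:30.

10:30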